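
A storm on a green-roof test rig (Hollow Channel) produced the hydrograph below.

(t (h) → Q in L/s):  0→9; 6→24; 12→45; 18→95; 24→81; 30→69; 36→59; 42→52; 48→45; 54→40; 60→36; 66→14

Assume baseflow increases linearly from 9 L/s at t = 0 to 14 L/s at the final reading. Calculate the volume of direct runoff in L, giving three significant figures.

Direct-runoff ordinates (Q − Q_b): 0.00, 14.55, 35.09, 84.64, 70.18, 57.73, 47.27, 39.82, 32.36, 26.91, 22.45, 0.00 L/s.
ΣQ_DR = 431.0 L/s.
With Δt = 6 h = 21600 s, V = ΣQ_DR · Δt = 431.0 × 21600 = 9.31 × 10^6 L.

V ≈ 9.31 × 10^6 L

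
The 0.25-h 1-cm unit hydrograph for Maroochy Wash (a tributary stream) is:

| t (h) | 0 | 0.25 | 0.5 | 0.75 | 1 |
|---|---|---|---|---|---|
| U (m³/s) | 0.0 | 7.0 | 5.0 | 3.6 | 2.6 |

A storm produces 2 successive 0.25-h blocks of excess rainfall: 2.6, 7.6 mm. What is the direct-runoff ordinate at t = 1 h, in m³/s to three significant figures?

By discrete convolution, Q_j = Σ (P_i / 10 mm) · U_{j−i}.
At t = 1 h (j=4): Q = (2.6/10)·2.6 + (7.6/10)·3.6 = 3.41 m³/s.

Q ≈ 3.41 m³/s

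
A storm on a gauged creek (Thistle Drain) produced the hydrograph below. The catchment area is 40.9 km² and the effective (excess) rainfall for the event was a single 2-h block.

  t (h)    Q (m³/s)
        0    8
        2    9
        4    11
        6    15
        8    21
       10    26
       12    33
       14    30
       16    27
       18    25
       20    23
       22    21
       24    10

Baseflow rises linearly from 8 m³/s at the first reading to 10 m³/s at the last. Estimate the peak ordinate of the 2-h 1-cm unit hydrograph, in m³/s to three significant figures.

Direct runoff: 0.00, 0.83, 2.67, 6.50, 12.33, 17.17, 24.00, 20.83, 17.67, 15.50, 13.33, 11.17, 0.00 m³/s; ΣQ_DR = 142.0 m³/s, peak = 24.00 m³/s.
Runoff depth d = ΣQ_DR·Δt / A = 142.0 × 7200 / (40.9 km²) = 25.00 mm.
The 1-cm UH is the DRH scaled by (10 mm)/d, so U_p = 24.00 × 10/25.00 = 9.60 m³/s.

U_p ≈ 9.60 m³/s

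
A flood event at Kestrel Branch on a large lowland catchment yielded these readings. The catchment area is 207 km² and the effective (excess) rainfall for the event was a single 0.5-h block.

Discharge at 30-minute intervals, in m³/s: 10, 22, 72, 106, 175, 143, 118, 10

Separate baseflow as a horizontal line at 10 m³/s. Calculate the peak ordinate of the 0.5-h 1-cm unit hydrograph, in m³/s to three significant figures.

Direct runoff: 0.0, 12.0, 62.0, 96.0, 165.0, 133.0, 108.0, 0.0 m³/s; ΣQ_DR = 576.0 m³/s, peak = 165.0 m³/s.
Runoff depth d = ΣQ_DR·Δt / A = 576.0 × 1800 / (207 km²) = 5.009 mm.
The 1-cm UH is the DRH scaled by (10 mm)/d, so U_p = 165.0 × 10/5.009 = 329 m³/s.

U_p ≈ 329 m³/s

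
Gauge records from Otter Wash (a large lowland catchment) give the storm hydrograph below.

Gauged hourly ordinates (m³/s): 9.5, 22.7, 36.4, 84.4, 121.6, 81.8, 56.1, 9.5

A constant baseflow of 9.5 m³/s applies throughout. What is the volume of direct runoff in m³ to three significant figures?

V ≈ 1.25 × 10^6 m³

Direct-runoff ordinates (Q − Q_b): 0.0, 13.2, 26.9, 74.9, 112.1, 72.3, 46.6, 0.0 m³/s.
ΣQ_DR = 346.0 m³/s.
With Δt = 1 h = 3600 s, V = ΣQ_DR · Δt = 346.0 × 3600 = 1.25 × 10^6 m³.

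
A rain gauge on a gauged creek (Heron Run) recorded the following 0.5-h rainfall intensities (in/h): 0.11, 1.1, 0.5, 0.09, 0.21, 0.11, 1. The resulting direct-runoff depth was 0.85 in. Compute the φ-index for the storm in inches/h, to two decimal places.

Only the 3 blocks with intensity above φ contribute runoff: 1.1, 0.5, 1 in/h.
Σ(I−φ)·Δt = d  ⇒  (1.1+0.5+1 − 3φ)·0.5 = 0.85
φ = (2.600 − 0.85/0.5) / 3 = 0.30 in/h.

φ ≈ 0.30 in/h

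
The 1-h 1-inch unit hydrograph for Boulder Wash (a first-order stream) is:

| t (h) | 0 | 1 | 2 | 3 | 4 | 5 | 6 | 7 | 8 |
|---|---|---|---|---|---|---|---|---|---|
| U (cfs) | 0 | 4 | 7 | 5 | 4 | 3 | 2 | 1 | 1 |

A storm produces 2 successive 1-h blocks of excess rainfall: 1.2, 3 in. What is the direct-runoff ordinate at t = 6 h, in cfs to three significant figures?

By discrete convolution, Q_j = Σ (P_i / 1 in) · U_{j−i}.
At t = 6 h (j=6): Q = (1.2/1)·2 + (3/1)·3 = 11.4 cfs.

Q ≈ 11.4 cfs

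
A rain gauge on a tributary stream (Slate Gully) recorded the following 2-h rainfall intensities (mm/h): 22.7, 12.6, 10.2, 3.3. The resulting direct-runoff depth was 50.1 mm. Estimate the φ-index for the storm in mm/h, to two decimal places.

Only the 3 blocks with intensity above φ contribute runoff: 22.7, 12.6, 10.2 mm/h.
Σ(I−φ)·Δt = d  ⇒  (22.7+12.6+10.2 − 3φ)·2 = 50.1
φ = (45.50 − 50.1/2) / 3 = 6.82 mm/h.

φ ≈ 6.82 mm/h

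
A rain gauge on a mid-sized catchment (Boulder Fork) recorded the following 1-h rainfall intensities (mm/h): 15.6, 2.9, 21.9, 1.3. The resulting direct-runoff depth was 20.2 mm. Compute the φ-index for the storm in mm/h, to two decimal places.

φ ≈ 8.65 mm/h

Only the 2 blocks with intensity above φ contribute runoff: 15.6, 21.9 mm/h.
Σ(I−φ)·Δt = d  ⇒  (15.6+21.9 − 2φ)·1 = 20.2
φ = (37.50 − 20.2/1) / 2 = 8.65 mm/h.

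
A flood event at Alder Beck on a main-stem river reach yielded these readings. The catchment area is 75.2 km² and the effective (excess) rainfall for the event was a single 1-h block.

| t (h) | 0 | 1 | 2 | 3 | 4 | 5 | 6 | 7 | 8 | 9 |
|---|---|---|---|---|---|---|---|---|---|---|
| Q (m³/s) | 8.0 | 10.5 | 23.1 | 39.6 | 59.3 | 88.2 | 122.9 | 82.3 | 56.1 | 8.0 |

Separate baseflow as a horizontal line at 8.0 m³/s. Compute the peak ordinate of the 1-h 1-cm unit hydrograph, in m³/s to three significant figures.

U_p ≈ 57.4 m³/s

Direct runoff: 0.0, 2.5, 15.1, 31.6, 51.3, 80.2, 114.9, 74.3, 48.1, 0.0 m³/s; ΣQ_DR = 418.0 m³/s, peak = 114.9 m³/s.
Runoff depth d = ΣQ_DR·Δt / A = 418.0 × 3600 / (75.2 km²) = 20.01 mm.
The 1-cm UH is the DRH scaled by (10 mm)/d, so U_p = 114.9 × 10/20.01 = 57.4 m³/s.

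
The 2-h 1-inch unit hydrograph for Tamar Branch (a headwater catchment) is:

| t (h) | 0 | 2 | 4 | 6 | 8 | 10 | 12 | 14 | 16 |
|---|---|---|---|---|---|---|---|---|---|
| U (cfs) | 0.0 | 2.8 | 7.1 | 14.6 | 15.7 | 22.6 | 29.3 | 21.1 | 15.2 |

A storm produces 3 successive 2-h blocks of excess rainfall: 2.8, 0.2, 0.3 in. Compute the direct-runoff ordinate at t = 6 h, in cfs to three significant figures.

By discrete convolution, Q_j = Σ (P_i / 1 in) · U_{j−i}.
At t = 6 h (j=3): Q = (2.8/1)·14.6 + (0.2/1)·7.1 + (0.3/1)·2.8 = 43.1 cfs.

Q ≈ 43.1 cfs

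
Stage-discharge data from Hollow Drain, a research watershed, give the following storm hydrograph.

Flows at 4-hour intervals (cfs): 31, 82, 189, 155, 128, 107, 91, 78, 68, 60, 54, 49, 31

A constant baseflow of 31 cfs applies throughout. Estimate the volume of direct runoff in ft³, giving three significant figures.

Direct-runoff ordinates (Q − Q_b): 0.0, 51.0, 158.0, 124.0, 97.0, 76.0, 60.0, 47.0, 37.0, 29.0, 23.0, 18.0, 0.0 cfs.
ΣQ_DR = 720.0 cfs.
With Δt = 4 h = 14400 s, V = ΣQ_DR · Δt = 720.0 × 14400 = 1.04 × 10^7 ft³.

V ≈ 1.04 × 10^7 ft³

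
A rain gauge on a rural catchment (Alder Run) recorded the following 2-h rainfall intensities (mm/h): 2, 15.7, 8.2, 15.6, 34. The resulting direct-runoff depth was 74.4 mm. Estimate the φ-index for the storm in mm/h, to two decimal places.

φ ≈ 9.37 mm/h

Only the 3 blocks with intensity above φ contribute runoff: 15.7, 15.6, 34 mm/h.
Σ(I−φ)·Δt = d  ⇒  (15.7+15.6+34 − 3φ)·2 = 74.4
φ = (65.30 − 74.4/2) / 3 = 9.37 mm/h.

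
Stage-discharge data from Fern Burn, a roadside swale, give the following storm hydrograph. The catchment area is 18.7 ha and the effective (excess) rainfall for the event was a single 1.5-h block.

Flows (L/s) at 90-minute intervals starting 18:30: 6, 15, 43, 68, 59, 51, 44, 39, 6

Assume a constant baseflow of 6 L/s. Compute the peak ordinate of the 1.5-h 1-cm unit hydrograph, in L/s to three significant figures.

Direct runoff: 0.0, 9.0, 37.0, 62.0, 53.0, 45.0, 38.0, 33.0, 0.0 L/s; ΣQ_DR = 277.0 L/s, peak = 62.0 L/s.
Runoff depth d = ΣQ_DR·Δt / A = 277.0 × 5400 / (18.7 ha) = 7.999 mm.
The 1-cm UH is the DRH scaled by (10 mm)/d, so U_p = 62.0 × 10/7.999 = 77.5 L/s.

U_p ≈ 77.5 L/s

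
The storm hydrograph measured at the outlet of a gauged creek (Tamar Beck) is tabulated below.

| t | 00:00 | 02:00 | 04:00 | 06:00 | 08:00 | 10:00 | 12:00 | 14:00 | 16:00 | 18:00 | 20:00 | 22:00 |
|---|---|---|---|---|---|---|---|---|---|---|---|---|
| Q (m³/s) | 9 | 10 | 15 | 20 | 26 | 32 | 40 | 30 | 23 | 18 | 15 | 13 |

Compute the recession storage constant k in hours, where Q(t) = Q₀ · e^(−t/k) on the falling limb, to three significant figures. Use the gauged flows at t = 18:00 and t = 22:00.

k ≈ 12.3 h

On the falling limb, Q drops from 18 to 13 m³/s between t = 18:00 and t = 22:00 (Δt = 4 h).
k = −Δt / ln(Q₂/Q₁) = −4 / ln(13/18) = 12.3 h.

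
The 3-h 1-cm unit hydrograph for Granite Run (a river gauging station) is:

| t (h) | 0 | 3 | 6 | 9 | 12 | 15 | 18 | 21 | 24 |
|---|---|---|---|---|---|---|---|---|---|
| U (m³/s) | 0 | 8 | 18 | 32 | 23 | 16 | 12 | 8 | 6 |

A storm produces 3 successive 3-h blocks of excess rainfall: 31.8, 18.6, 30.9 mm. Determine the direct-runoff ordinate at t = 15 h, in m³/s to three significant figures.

Q ≈ 193 m³/s

By discrete convolution, Q_j = Σ (P_i / 10 mm) · U_{j−i}.
At t = 15 h (j=5): Q = (31.8/10)·16 + (18.6/10)·23 + (30.9/10)·32 = 193 m³/s.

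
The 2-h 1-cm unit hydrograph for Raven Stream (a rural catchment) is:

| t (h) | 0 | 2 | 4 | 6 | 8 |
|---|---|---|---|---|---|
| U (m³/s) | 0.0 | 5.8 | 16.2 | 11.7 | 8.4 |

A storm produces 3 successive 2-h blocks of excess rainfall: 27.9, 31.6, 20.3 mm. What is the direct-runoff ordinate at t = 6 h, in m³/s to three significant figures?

Q ≈ 95.6 m³/s

By discrete convolution, Q_j = Σ (P_i / 10 mm) · U_{j−i}.
At t = 6 h (j=3): Q = (27.9/10)·11.7 + (31.6/10)·16.2 + (20.3/10)·5.8 = 95.6 m³/s.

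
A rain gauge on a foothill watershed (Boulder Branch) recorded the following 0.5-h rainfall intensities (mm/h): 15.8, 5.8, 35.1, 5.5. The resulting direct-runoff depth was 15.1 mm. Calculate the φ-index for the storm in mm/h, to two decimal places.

φ ≈ 10.35 mm/h

Only the 2 blocks with intensity above φ contribute runoff: 15.8, 35.1 mm/h.
Σ(I−φ)·Δt = d  ⇒  (15.8+35.1 − 2φ)·0.5 = 15.1
φ = (50.90 − 15.1/0.5) / 2 = 10.35 mm/h.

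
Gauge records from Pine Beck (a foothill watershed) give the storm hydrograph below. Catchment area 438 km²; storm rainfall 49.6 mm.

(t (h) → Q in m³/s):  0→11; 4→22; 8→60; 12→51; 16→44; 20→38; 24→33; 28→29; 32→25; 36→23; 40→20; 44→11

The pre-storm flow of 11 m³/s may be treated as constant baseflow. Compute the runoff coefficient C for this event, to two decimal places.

C ≈ 0.16

ΣQ_DR = 235.0 m³/s; V = ΣQ_DR·Δt = 3.384 × 10^6 m³.
Runoff depth d = V / A = 7.726 mm.
C = d / P = 7.726 / 49.6 = 0.16.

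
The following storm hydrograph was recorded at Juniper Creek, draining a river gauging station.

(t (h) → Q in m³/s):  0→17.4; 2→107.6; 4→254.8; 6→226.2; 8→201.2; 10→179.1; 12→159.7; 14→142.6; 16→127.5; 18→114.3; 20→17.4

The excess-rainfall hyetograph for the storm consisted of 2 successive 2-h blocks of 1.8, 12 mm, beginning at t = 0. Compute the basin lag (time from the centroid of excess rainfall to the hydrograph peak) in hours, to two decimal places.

Centroid of excess rainfall: t_c = Σ P_i·t̄_i / ΣP_i = 2.7391 h (block centres at 1, 3 h).
Hydrograph peak occurs at t = 4 h, so basin lag t_L = 4 − 2.7391 = 1.26 h.

t_L ≈ 1.26 h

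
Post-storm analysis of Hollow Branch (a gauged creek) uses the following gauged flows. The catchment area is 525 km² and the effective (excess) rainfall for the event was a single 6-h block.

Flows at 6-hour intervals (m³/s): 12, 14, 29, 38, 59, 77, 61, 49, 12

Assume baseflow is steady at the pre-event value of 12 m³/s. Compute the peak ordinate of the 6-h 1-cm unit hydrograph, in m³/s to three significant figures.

U_p ≈ 65.0 m³/s

Direct runoff: 0.0, 2.0, 17.0, 26.0, 47.0, 65.0, 49.0, 37.0, 0.0 m³/s; ΣQ_DR = 243.0 m³/s, peak = 65.0 m³/s.
Runoff depth d = ΣQ_DR·Δt / A = 243.0 × 21600 / (525 km²) = 9.998 mm.
The 1-cm UH is the DRH scaled by (10 mm)/d, so U_p = 65.0 × 10/9.998 = 65.0 m³/s.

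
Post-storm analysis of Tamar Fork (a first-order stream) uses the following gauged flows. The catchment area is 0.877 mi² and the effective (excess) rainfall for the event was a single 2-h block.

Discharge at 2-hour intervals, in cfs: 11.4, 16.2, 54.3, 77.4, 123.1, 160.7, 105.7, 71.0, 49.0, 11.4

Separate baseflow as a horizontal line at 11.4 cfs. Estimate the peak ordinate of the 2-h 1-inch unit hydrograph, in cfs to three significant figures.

Direct runoff: 0.0, 4.8, 42.9, 66.0, 111.7, 149.3, 94.3, 59.6, 37.6, 0.0 cfs; ΣQ_DR = 566.2 cfs, peak = 149.3 cfs.
Runoff depth d = ΣQ_DR·Δt / A = 566.2 × 7200 / (0.877 mi²) = 2.001 in.
The 1-inch UH is the DRH scaled by (1 in)/d, so U_p = 149.3 × 1/2.001 = 74.6 cfs.

U_p ≈ 74.6 cfs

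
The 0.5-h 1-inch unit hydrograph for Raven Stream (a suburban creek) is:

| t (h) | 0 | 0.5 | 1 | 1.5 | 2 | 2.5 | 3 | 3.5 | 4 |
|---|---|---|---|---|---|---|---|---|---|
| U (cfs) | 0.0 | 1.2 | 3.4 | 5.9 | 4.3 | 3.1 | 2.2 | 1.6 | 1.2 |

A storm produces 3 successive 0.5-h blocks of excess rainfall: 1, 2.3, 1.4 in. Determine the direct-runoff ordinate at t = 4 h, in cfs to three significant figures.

By discrete convolution, Q_j = Σ (P_i / 1 in) · U_{j−i}.
At t = 4 h (j=8): Q = (1/1)·1.2 + (2.3/1)·1.6 + (1.4/1)·2.2 = 7.96 cfs.

Q ≈ 7.96 cfs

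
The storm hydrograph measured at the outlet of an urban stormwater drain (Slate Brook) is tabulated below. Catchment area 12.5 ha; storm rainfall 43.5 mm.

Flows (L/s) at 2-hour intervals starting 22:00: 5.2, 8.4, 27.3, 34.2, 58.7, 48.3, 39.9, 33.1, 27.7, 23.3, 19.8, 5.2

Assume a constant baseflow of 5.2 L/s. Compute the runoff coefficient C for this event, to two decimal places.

C ≈ 0.36

ΣQ_DR = 268.7 L/s; V = ΣQ_DR·Δt = 1.935 × 10^6 L.
Runoff depth d = V / A = 15.48 mm.
C = d / P = 15.48 / 43.5 = 0.36.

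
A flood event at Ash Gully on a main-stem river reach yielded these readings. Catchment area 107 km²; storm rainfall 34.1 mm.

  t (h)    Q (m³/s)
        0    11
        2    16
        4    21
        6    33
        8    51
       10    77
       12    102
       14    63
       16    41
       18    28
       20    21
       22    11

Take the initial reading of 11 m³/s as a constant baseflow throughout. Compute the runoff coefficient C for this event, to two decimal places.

C ≈ 0.68

ΣQ_DR = 343.0 m³/s; V = ΣQ_DR·Δt = 2.470 × 10^6 m³.
Runoff depth d = V / A = 23.08 mm.
C = d / P = 23.08 / 34.1 = 0.68.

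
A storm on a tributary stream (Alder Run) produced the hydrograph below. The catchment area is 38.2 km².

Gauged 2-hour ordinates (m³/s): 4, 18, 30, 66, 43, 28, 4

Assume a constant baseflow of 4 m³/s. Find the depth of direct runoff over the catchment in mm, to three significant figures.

d ≈ 31.1 mm

Direct runoff: 0.0, 14.0, 26.0, 62.0, 39.0, 24.0, 0.0 m³/s; ΣQ_DR = 165.0 m³/s.
V = ΣQ_DR · Δt = 165.0 × 7200 s = 1.188 × 10^6 m³.
Over A = 38.2 km², depth = V / A = 31.1 mm.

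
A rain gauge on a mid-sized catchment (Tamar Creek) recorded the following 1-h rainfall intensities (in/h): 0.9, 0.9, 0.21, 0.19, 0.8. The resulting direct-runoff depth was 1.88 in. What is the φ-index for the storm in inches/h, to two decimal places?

φ ≈ 0.24 in/h

Only the 3 blocks with intensity above φ contribute runoff: 0.9, 0.9, 0.8 in/h.
Σ(I−φ)·Δt = d  ⇒  (0.9+0.9+0.8 − 3φ)·1 = 1.88
φ = (2.600 − 1.88/1) / 3 = 0.24 in/h.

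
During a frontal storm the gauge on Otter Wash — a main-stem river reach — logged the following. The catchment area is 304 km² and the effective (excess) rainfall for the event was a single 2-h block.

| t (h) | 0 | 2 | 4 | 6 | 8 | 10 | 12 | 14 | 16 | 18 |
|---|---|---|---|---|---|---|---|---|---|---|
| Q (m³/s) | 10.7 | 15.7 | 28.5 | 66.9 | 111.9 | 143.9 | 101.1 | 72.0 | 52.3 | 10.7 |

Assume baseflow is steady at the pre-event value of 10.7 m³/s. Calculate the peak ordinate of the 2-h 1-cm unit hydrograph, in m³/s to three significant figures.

U_p ≈ 111 m³/s

Direct runoff: 0.0, 5.0, 17.8, 56.2, 101.2, 133.2, 90.4, 61.3, 41.6, 0.0 m³/s; ΣQ_DR = 506.7 m³/s, peak = 133.2 m³/s.
Runoff depth d = ΣQ_DR·Δt / A = 506.7 × 7200 / (304 km²) = 12.00 mm.
The 1-cm UH is the DRH scaled by (10 mm)/d, so U_p = 133.2 × 10/12.00 = 111 m³/s.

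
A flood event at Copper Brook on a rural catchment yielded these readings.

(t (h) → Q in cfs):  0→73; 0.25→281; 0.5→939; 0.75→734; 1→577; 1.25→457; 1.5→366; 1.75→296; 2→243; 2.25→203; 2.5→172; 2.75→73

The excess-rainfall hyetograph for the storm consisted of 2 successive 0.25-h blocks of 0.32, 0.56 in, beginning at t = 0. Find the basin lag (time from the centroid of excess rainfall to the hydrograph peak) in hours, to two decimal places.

t_L ≈ 0.22 h

Centroid of excess rainfall: t_c = Σ P_i·t̄_i / ΣP_i = 0.2841 h (block centres at 0.125, 0.375 h).
Hydrograph peak occurs at t = 0.5 h, so basin lag t_L = 0.5 − 0.2841 = 0.22 h.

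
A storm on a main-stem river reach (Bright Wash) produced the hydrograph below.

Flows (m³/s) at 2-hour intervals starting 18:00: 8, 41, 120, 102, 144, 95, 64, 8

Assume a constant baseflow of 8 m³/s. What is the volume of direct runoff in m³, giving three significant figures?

Direct-runoff ordinates (Q − Q_b): 0.0, 33.0, 112.0, 94.0, 136.0, 87.0, 56.0, 0.0 m³/s.
ΣQ_DR = 518.0 m³/s.
With Δt = 2 h = 7200 s, V = ΣQ_DR · Δt = 518.0 × 7200 = 3.73 × 10^6 m³.

V ≈ 3.73 × 10^6 m³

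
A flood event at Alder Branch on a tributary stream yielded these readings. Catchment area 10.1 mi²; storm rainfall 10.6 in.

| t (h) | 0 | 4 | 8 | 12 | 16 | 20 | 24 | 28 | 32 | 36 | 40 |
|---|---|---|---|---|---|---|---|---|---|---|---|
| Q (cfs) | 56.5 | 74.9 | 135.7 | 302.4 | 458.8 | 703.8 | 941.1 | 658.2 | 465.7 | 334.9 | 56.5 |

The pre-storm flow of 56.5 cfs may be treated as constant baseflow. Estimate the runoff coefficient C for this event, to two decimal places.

C ≈ 0.21

ΣQ_DR = 3567 cfs; V = ΣQ_DR·Δt = 5.136 × 10^7 ft³.
Runoff depth d = V / A = 2.189 in.
C = d / P = 2.189 / 10.6 = 0.21.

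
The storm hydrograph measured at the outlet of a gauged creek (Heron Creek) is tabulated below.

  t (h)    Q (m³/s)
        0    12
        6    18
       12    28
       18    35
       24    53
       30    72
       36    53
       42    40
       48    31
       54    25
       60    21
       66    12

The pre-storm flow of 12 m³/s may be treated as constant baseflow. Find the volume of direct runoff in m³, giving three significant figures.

Direct-runoff ordinates (Q − Q_b): 0.0, 6.0, 16.0, 23.0, 41.0, 60.0, 41.0, 28.0, 19.0, 13.0, 9.0, 0.0 m³/s.
ΣQ_DR = 256.0 m³/s.
With Δt = 6 h = 21600 s, V = ΣQ_DR · Δt = 256.0 × 21600 = 5.53 × 10^6 m³.

V ≈ 5.53 × 10^6 m³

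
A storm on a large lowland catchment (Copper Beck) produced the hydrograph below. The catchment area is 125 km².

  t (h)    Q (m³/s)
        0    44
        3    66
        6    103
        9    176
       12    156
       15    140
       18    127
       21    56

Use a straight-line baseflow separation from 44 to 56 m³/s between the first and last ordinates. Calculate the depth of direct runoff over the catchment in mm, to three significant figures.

Direct runoff: 0.00, 20.29, 55.57, 126.86, 105.14, 87.43, 72.71, 0.00 m³/s; ΣQ_DR = 468.0 m³/s.
V = ΣQ_DR · Δt = 468.0 × 10800 s = 5.054 × 10^6 m³.
Over A = 125 km², depth = V / A = 40.4 mm.

d ≈ 40.4 mm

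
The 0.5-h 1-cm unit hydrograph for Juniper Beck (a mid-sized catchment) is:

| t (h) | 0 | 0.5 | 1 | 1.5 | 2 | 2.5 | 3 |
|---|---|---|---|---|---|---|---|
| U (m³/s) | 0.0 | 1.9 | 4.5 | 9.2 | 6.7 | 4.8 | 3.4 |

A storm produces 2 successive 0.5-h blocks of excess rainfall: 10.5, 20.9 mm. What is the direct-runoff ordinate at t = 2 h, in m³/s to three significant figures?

By discrete convolution, Q_j = Σ (P_i / 10 mm) · U_{j−i}.
At t = 2 h (j=4): Q = (10.5/10)·6.7 + (20.9/10)·9.2 = 26.3 m³/s.

Q ≈ 26.3 m³/s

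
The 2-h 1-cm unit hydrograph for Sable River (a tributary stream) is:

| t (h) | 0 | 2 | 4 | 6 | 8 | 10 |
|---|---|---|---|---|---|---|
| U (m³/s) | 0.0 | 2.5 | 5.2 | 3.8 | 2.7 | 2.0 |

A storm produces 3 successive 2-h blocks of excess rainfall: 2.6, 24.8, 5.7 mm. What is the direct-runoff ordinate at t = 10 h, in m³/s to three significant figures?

By discrete convolution, Q_j = Σ (P_i / 10 mm) · U_{j−i}.
At t = 10 h (j=5): Q = (2.6/10)·2.0 + (24.8/10)·2.7 + (5.7/10)·3.8 = 9.38 m³/s.

Q ≈ 9.38 m³/s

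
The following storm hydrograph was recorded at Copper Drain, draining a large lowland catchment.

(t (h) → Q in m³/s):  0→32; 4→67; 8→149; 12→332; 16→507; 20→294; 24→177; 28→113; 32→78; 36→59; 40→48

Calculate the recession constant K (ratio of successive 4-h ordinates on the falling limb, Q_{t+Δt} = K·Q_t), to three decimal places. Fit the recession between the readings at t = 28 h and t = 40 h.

Using the recession-limb readings at t = 28 h and t = 40 h: Q falls from 113 to 48 m³/s over 3 intervals.
K = (Q₂/Q₁)^(1/3) = (48/113)^(1/3) = 0.752.

K ≈ 0.752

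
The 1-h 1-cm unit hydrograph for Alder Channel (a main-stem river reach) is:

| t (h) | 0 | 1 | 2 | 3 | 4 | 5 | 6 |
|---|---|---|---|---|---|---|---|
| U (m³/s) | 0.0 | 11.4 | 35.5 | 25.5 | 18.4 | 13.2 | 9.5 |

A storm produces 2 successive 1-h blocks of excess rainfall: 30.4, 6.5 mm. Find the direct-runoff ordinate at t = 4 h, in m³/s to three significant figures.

By discrete convolution, Q_j = Σ (P_i / 10 mm) · U_{j−i}.
At t = 4 h (j=4): Q = (30.4/10)·18.4 + (6.5/10)·25.5 = 72.5 m³/s.

Q ≈ 72.5 m³/s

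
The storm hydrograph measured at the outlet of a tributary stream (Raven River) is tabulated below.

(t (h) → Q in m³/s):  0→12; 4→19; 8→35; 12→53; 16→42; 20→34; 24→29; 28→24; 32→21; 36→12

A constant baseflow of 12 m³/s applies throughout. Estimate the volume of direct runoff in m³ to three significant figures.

Direct-runoff ordinates (Q − Q_b): 0.0, 7.0, 23.0, 41.0, 30.0, 22.0, 17.0, 12.0, 9.0, 0.0 m³/s.
ΣQ_DR = 161.0 m³/s.
With Δt = 4 h = 14400 s, V = ΣQ_DR · Δt = 161.0 × 14400 = 2.32 × 10^6 m³.

V ≈ 2.32 × 10^6 m³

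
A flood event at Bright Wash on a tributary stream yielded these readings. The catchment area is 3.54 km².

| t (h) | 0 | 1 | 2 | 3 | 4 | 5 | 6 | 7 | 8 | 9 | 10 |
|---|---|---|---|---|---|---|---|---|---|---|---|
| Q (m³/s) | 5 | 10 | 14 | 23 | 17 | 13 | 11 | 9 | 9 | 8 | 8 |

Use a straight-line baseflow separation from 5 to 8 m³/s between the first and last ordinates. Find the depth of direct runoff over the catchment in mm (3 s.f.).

Direct runoff: 0.00, 4.70, 8.40, 17.10, 10.80, 6.50, 4.20, 1.90, 1.60, 0.30, 0.00 m³/s; ΣQ_DR = 55.50 m³/s.
V = ΣQ_DR · Δt = 55.50 × 3600 s = 1.998 × 10^5 m³.
Over A = 3.54 km², depth = V / A = 56.4 mm.

d ≈ 56.4 mm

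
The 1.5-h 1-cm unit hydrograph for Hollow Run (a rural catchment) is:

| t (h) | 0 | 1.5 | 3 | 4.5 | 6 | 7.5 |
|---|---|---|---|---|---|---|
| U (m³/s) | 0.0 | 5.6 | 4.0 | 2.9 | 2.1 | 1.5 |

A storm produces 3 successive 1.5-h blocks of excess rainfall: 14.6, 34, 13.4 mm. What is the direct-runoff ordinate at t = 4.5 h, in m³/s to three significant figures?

By discrete convolution, Q_j = Σ (P_i / 10 mm) · U_{j−i}.
At t = 4.5 h (j=3): Q = (14.6/10)·2.9 + (34/10)·4.0 + (13.4/10)·5.6 = 25.3 m³/s.

Q ≈ 25.3 m³/s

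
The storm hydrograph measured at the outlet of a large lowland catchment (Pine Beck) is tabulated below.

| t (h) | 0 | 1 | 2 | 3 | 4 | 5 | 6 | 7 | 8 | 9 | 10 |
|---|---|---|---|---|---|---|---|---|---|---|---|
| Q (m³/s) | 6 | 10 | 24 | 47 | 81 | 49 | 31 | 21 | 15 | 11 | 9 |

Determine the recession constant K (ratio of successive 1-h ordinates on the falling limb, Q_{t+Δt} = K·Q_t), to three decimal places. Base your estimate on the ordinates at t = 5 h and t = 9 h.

K ≈ 0.688

Using the recession-limb readings at t = 5 h and t = 9 h: Q falls from 49 to 11 m³/s over 4 intervals.
K = (Q₂/Q₁)^(1/4) = (11/49)^(1/4) = 0.688.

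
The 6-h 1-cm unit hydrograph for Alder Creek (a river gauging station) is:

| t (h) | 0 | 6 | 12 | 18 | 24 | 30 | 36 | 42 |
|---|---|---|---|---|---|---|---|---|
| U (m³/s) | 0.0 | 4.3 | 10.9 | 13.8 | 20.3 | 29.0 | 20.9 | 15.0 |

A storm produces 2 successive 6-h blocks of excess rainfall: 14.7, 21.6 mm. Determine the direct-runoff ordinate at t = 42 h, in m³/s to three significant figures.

By discrete convolution, Q_j = Σ (P_i / 10 mm) · U_{j−i}.
At t = 42 h (j=7): Q = (14.7/10)·15.0 + (21.6/10)·20.9 = 67.2 m³/s.

Q ≈ 67.2 m³/s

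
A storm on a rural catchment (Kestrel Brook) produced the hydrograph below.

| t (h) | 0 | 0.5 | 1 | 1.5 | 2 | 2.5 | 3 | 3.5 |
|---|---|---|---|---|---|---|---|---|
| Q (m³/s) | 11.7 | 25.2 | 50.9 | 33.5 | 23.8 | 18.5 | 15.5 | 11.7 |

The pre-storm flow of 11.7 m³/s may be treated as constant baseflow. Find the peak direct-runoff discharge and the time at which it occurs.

Q_p = 39.2 m³/s at t = 1 h

Subtracting baseflow gives direct-runoff ordinates: 0.0, 13.5, 39.2, 21.8, 12.1, 6.8, 3.8, 0.0 m³/s.
The maximum is 39.2 m³/s, occurring at the reading for t = 1 h.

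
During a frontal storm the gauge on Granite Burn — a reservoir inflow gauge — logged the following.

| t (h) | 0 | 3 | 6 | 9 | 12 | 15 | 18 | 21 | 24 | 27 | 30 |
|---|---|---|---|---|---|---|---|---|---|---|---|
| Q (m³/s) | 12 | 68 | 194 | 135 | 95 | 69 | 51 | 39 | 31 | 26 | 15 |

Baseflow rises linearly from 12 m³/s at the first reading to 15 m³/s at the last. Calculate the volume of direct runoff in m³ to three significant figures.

V ≈ 6.33 × 10^6 m³

Direct-runoff ordinates (Q − Q_b): 0.00, 55.70, 181.40, 122.10, 81.80, 55.50, 37.20, 24.90, 16.60, 11.30, 0.00 m³/s.
ΣQ_DR = 586.5 m³/s.
With Δt = 3 h = 10800 s, V = ΣQ_DR · Δt = 586.5 × 10800 = 6.33 × 10^6 m³.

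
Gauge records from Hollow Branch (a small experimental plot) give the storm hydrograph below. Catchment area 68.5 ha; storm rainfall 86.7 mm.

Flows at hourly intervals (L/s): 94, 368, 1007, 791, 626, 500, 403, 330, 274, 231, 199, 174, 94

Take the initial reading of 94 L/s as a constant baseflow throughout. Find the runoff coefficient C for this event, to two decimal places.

ΣQ_DR = 3869 L/s; V = ΣQ_DR·Δt = 1.393 × 10^7 L.
Runoff depth d = V / A = 20.33 mm.
C = d / P = 20.33 / 86.7 = 0.23.

C ≈ 0.23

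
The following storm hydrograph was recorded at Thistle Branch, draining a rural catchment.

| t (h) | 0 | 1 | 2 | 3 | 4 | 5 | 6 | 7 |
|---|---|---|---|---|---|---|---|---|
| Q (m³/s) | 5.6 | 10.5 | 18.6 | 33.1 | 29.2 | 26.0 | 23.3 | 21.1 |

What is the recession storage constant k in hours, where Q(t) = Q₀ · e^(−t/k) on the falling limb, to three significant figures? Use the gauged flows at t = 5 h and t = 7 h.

On the falling limb, Q drops from 26.0 to 21.1 m³/s between t = 5 h and t = 7 h (Δt = 2 h).
k = −Δt / ln(Q₂/Q₁) = −2 / ln(21.1/26.0) = 9.58 h.

k ≈ 9.58 h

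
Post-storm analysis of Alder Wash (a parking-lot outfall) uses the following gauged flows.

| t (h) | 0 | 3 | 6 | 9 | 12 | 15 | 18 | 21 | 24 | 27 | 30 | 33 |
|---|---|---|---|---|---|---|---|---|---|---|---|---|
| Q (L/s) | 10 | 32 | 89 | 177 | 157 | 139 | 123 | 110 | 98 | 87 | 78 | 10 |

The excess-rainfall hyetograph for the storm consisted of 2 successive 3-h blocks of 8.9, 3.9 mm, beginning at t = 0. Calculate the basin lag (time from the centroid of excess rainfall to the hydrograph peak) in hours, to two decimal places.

t_L ≈ 6.59 h

Centroid of excess rainfall: t_c = Σ P_i·t̄_i / ΣP_i = 2.4141 h (block centres at 1.5, 4.5 h).
Hydrograph peak occurs at t = 9 h, so basin lag t_L = 9 − 2.4141 = 6.59 h.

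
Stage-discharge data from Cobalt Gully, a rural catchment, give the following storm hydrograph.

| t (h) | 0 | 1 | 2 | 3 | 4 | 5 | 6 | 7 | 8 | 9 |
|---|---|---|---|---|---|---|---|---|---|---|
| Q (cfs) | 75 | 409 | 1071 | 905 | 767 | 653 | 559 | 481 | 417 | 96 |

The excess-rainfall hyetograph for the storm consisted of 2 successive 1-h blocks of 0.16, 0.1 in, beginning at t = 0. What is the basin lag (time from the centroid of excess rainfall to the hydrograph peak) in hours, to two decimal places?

Centroid of excess rainfall: t_c = Σ P_i·t̄_i / ΣP_i = 0.8846 h (block centres at 0.5, 1.5 h).
Hydrograph peak occurs at t = 2 h, so basin lag t_L = 2 − 0.8846 = 1.12 h.

t_L ≈ 1.12 h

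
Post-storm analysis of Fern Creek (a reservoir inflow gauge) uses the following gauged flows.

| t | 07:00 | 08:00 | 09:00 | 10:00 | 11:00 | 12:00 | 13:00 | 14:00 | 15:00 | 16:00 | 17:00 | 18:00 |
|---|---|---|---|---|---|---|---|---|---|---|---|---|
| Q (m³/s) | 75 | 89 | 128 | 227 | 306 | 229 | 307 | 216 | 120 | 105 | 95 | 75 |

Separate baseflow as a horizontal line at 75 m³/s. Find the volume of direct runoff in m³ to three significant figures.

V ≈ 3.86 × 10^6 m³

Direct-runoff ordinates (Q − Q_b): 0.0, 14.0, 53.0, 152.0, 231.0, 154.0, 232.0, 141.0, 45.0, 30.0, 20.0, 0.0 m³/s.
ΣQ_DR = 1072 m³/s.
With Δt = 1 h = 3600 s, V = ΣQ_DR · Δt = 1072 × 3600 = 3.86 × 10^6 m³.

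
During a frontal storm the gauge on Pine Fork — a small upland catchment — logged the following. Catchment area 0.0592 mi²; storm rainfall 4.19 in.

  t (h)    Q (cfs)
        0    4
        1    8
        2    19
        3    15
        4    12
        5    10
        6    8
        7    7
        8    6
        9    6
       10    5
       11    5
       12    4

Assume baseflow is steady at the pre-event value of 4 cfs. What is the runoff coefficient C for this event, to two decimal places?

C ≈ 0.36

ΣQ_DR = 57.00 cfs; V = ΣQ_DR·Δt = 2.052 × 10^5 ft³.
Runoff depth d = V / A = 1.492 in.
C = d / P = 1.492 / 4.19 = 0.36.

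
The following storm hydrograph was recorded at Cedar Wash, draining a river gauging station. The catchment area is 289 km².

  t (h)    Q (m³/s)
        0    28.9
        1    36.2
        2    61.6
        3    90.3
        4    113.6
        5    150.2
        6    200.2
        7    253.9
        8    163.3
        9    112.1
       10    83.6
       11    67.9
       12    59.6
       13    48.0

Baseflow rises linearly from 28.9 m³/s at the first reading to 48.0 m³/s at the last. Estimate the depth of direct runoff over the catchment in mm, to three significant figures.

Direct runoff: 0.00, 5.83, 29.76, 56.99, 78.82, 113.95, 162.48, 214.72, 122.65, 69.98, 40.01, 22.84, 13.07, 0.00 m³/s; ΣQ_DR = 931.1 m³/s.
V = ΣQ_DR · Δt = 931.1 × 3600 s = 3.352 × 10^6 m³.
Over A = 289 km², depth = V / A = 11.6 mm.

d ≈ 11.6 mm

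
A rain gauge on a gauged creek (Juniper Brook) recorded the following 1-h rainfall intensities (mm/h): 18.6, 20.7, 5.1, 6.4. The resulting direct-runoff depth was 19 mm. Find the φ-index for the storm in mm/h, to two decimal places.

Only the 2 blocks with intensity above φ contribute runoff: 18.6, 20.7 mm/h.
Σ(I−φ)·Δt = d  ⇒  (18.6+20.7 − 2φ)·1 = 19
φ = (39.30 − 19/1) / 2 = 10.15 mm/h.

φ ≈ 10.15 mm/h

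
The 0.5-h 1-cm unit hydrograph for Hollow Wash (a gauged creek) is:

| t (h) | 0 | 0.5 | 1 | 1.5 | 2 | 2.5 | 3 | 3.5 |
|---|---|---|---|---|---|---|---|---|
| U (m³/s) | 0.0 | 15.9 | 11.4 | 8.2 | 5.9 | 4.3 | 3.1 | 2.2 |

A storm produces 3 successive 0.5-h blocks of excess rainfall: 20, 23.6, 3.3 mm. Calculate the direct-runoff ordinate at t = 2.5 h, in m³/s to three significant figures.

Q ≈ 25.2 m³/s

By discrete convolution, Q_j = Σ (P_i / 10 mm) · U_{j−i}.
At t = 2.5 h (j=5): Q = (20/10)·4.3 + (23.6/10)·5.9 + (3.3/10)·8.2 = 25.2 m³/s.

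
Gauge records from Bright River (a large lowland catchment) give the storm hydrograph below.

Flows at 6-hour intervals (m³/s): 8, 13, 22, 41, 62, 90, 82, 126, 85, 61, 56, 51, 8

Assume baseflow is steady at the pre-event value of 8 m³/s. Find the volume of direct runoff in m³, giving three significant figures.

Direct-runoff ordinates (Q − Q_b): 0.0, 5.0, 14.0, 33.0, 54.0, 82.0, 74.0, 118.0, 77.0, 53.0, 48.0, 43.0, 0.0 m³/s.
ΣQ_DR = 601.0 m³/s.
With Δt = 6 h = 21600 s, V = ΣQ_DR · Δt = 601.0 × 21600 = 1.30 × 10^7 m³.

V ≈ 1.30 × 10^7 m³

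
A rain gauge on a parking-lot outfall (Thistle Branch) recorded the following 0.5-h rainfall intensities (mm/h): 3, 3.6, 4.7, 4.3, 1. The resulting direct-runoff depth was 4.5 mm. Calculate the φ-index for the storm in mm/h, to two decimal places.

φ ≈ 1.65 mm/h

Only the 4 blocks with intensity above φ contribute runoff: 3, 3.6, 4.7, 4.3 mm/h.
Σ(I−φ)·Δt = d  ⇒  (3+3.6+4.7+4.3 − 4φ)·0.5 = 4.5
φ = (15.60 − 4.5/0.5) / 4 = 1.65 mm/h.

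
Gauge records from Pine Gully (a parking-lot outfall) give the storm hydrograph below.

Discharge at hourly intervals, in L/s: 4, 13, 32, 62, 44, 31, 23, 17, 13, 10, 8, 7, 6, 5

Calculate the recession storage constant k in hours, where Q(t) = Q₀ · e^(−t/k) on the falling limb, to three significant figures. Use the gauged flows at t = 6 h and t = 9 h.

On the falling limb, Q drops from 23 to 10 L/s between t = 6 h and t = 9 h (Δt = 3 h).
k = −Δt / ln(Q₂/Q₁) = −3 / ln(10/23) = 3.60 h.

k ≈ 3.60 h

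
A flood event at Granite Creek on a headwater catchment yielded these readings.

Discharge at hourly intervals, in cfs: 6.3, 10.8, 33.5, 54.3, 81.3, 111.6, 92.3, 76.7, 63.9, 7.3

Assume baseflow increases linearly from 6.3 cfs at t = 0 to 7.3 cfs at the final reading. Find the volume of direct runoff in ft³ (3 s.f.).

Direct-runoff ordinates (Q − Q_b): 0.00, 4.39, 26.98, 47.67, 74.56, 104.74, 85.33, 69.62, 56.71, 0.00 cfs.
ΣQ_DR = 470.0 cfs.
With Δt = 1 h = 3600 s, V = ΣQ_DR · Δt = 470.0 × 3600 = 1.69 × 10^6 ft³.

V ≈ 1.69 × 10^6 ft³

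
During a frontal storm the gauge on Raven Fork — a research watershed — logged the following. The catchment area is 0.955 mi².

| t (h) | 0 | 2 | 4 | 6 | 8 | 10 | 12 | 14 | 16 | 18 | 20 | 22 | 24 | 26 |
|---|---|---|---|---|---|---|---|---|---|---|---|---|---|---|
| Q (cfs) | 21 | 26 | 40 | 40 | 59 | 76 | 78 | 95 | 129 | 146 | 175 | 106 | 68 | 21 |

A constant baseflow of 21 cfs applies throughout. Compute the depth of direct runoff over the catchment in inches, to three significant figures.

Direct runoff: 0.0, 5.0, 19.0, 19.0, 38.0, 55.0, 57.0, 74.0, 108.0, 125.0, 154.0, 85.0, 47.0, 0.0 cfs; ΣQ_DR = 786.0 cfs.
V = ΣQ_DR · Δt = 786.0 × 7200 s = 5.659 × 10^6 ft³.
Over A = 0.955 mi², depth = V / A = 2.55 in.

d ≈ 2.55 in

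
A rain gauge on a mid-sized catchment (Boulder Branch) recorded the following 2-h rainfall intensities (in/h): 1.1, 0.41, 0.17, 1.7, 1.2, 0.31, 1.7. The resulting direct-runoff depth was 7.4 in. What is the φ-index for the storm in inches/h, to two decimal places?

φ ≈ 0.50 in/h

Only the 4 blocks with intensity above φ contribute runoff: 1.1, 1.7, 1.2, 1.7 in/h.
Σ(I−φ)·Δt = d  ⇒  (1.1+1.7+1.2+1.7 − 4φ)·2 = 7.4
φ = (5.700 − 7.4/2) / 4 = 0.50 in/h.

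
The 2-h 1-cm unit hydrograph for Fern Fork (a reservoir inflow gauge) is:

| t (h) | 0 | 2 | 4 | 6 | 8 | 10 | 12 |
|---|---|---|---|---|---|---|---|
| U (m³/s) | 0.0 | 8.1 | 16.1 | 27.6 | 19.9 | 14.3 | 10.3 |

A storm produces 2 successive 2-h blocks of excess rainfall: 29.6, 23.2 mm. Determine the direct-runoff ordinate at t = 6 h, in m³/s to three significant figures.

Q ≈ 119 m³/s

By discrete convolution, Q_j = Σ (P_i / 10 mm) · U_{j−i}.
At t = 6 h (j=3): Q = (29.6/10)·27.6 + (23.2/10)·16.1 = 119 m³/s.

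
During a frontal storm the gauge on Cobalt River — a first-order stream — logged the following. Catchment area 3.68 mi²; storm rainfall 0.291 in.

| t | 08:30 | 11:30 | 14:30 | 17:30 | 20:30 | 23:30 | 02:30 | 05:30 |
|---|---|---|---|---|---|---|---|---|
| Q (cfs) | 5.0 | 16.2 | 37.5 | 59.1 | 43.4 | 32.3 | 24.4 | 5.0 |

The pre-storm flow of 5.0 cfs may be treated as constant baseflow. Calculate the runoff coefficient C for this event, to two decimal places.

ΣQ_DR = 182.9 cfs; V = ΣQ_DR·Δt = 1.975 × 10^6 ft³.
Runoff depth d = V / A = 0.2310 in.
C = d / P = 0.2310 / 0.291 = 0.79.

C ≈ 0.79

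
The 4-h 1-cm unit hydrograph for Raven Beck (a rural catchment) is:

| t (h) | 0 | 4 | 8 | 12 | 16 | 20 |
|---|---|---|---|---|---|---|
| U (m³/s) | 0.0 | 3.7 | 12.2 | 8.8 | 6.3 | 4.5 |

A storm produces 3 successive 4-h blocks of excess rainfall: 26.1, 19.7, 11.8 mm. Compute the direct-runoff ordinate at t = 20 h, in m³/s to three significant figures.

By discrete convolution, Q_j = Σ (P_i / 10 mm) · U_{j−i}.
At t = 20 h (j=5): Q = (26.1/10)·4.5 + (19.7/10)·6.3 + (11.8/10)·8.8 = 34.5 m³/s.

Q ≈ 34.5 m³/s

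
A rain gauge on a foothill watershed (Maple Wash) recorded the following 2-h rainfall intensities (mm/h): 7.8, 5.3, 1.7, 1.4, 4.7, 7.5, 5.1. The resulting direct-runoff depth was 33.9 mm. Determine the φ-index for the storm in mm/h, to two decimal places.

Only the 5 blocks with intensity above φ contribute runoff: 7.8, 5.3, 4.7, 7.5, 5.1 mm/h.
Σ(I−φ)·Δt = d  ⇒  (7.8+5.3+4.7+7.5+5.1 − 5φ)·2 = 33.9
φ = (30.40 − 33.9/2) / 5 = 2.69 mm/h.

φ ≈ 2.69 mm/h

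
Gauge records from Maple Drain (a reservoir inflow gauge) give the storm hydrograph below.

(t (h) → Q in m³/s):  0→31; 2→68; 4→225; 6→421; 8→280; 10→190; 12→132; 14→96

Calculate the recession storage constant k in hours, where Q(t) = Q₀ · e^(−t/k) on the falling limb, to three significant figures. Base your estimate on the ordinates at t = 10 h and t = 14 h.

k ≈ 5.86 h

On the falling limb, Q drops from 190 to 96 m³/s between t = 10 h and t = 14 h (Δt = 4 h).
k = −Δt / ln(Q₂/Q₁) = −4 / ln(96/190) = 5.86 h.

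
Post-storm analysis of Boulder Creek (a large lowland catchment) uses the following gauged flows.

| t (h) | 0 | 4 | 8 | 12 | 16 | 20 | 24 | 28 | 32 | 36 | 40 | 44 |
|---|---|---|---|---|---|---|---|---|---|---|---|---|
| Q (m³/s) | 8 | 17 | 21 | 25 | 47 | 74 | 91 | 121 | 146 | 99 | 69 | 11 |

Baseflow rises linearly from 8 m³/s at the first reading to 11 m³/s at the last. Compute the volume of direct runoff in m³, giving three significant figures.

Direct-runoff ordinates (Q − Q_b): 0.00, 8.73, 12.45, 16.18, 37.91, 64.64, 81.36, 111.09, 135.82, 88.55, 58.27, 0.00 m³/s.
ΣQ_DR = 615.0 m³/s.
With Δt = 4 h = 14400 s, V = ΣQ_DR · Δt = 615.0 × 14400 = 8.86 × 10^6 m³.

V ≈ 8.86 × 10^6 m³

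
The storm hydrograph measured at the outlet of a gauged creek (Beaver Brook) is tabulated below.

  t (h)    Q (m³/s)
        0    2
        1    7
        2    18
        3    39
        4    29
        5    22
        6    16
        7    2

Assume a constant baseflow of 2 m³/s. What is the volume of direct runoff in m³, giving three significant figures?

Direct-runoff ordinates (Q − Q_b): 0.0, 5.0, 16.0, 37.0, 27.0, 20.0, 14.0, 0.0 m³/s.
ΣQ_DR = 119.0 m³/s.
With Δt = 1 h = 3600 s, V = ΣQ_DR · Δt = 119.0 × 3600 = 4.28 × 10^5 m³.

V ≈ 4.28 × 10^5 m³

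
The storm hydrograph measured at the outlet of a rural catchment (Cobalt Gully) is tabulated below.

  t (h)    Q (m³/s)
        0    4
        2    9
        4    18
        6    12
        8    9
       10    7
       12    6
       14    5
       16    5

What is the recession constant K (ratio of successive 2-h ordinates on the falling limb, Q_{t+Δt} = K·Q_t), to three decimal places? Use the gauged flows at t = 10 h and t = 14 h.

K ≈ 0.845

Using the recession-limb readings at t = 10 h and t = 14 h: Q falls from 7 to 5 m³/s over 2 intervals.
K = (Q₂/Q₁)^(1/2) = (5/7)^(1/2) = 0.845.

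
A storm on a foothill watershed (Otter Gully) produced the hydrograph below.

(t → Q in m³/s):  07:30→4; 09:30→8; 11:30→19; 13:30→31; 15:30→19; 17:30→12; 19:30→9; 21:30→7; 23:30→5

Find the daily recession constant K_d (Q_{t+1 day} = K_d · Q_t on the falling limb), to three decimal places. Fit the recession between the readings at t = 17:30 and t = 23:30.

Between t = 17:30 and t = 23:30 the flow falls from 12 to 5 m³/s over 3×2 h = 6 h.
Per-interval ratio K = (5/12)^(1/3) = 0.7469; K_d = K^(24/2) = 0.030.

K_d ≈ 0.030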